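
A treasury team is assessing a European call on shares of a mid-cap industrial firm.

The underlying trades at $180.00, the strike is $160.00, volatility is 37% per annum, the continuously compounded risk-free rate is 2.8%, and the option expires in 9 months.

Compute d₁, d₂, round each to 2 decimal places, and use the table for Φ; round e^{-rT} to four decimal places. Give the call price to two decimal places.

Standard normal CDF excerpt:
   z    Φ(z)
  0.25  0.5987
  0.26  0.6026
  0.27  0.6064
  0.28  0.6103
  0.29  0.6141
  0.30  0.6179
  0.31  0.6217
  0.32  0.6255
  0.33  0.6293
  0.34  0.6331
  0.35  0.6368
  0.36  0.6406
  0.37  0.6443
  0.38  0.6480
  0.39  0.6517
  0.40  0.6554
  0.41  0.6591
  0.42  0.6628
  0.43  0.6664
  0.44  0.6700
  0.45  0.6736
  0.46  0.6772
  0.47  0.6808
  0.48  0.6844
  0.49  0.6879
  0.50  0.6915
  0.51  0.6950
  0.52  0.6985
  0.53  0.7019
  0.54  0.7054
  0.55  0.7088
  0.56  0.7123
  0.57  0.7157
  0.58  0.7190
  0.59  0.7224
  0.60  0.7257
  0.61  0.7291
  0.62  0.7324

σ√T = 0.37·√0.75 = 0.3204
d₁ = [ln(180/160) + (0.028 + 0.37²/2)·0.75] / 0.3204 = [0.1178 + 0.0723] / 0.3204 = 0.5933 → 0.59
d₂ = d₁ − σ√T = 0.5933 − 0.3204 = 0.2729 → 0.27
exp(−rT) = exp(−0.028·0.75) = 0.9792
C = 180·N(0.59) − 160·0.9792·N(0.27) = 180·0.7224 − 160·0.9792·0.6064 = 130.0320 − 95.0059 = 35.0261

$35.03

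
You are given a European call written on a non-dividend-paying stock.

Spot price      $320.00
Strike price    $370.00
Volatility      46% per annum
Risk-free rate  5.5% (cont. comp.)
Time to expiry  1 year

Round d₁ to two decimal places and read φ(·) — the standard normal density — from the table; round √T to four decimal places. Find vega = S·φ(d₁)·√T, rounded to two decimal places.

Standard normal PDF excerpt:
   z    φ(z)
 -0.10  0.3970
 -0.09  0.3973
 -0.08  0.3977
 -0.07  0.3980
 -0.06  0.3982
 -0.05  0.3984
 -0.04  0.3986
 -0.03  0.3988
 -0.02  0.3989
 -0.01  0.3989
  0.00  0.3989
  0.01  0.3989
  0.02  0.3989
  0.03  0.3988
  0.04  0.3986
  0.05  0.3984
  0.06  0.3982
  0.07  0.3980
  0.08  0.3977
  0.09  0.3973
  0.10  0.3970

127.62

σ√T = 0.46 × 1.0000 = 0.4600
d₁ = [ln(320/370) + (0.055 + ½·0.46²)·1] / (σ√T) = (-0.1452 + 0.1608) / 0.4600 = 0.0340 → 0.03
√T = √1 = 1.0000
φ(d₁) = φ(0.03) = 0.3988
vega = S·φ(d₁)·√T = 320·0.3988·1.0000 = 127.6160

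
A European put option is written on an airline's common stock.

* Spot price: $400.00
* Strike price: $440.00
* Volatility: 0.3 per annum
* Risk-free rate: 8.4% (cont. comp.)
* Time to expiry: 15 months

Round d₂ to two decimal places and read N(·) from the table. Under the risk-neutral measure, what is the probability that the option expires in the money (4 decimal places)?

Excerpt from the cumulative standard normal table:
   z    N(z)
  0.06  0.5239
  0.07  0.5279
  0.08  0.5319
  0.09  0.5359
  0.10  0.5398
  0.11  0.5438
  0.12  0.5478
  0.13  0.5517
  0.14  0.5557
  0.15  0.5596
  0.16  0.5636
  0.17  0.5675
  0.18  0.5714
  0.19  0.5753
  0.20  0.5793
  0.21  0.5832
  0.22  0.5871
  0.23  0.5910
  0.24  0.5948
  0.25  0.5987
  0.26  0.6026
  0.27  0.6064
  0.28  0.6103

0.5557

σ√T = 0.3·√1.25 = 0.3354
d₁ = [ln(400/440) + (0.084 + 0.3²/2)·1.25] / 0.3354 = [-0.0953 + 0.1613] / 0.3354 = 0.1966 → 0.20
d₂ = d₁ − σ√T = 0.1966 − 0.3354 = -0.1388 → -0.14
Pr(exercise) under Q = N(−d₂) = N(0.14) = 0.5557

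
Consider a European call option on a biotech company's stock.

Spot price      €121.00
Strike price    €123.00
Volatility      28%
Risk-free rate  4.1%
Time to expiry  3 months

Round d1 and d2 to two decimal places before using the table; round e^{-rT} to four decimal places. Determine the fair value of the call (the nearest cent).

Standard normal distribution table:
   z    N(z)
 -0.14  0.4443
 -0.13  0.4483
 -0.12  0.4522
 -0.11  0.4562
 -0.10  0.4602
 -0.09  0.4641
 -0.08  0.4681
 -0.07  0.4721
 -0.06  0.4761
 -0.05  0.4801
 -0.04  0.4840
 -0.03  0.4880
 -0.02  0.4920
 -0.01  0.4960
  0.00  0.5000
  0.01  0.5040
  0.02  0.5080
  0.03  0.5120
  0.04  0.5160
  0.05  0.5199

T = 0.25;  σ√T = 0.1400
d₁ = [ln(121/123) + (0.041 + 0.28²/2)·0.25] / 0.1400 = [-0.0164 + 0.0201] / 0.1400 = 0.0261 which rounds to 0.03
d₂ = d₁ − σ√T = 0.0261 − 0.1400 = -0.1139 which rounds to -0.11
exp(−rT) = exp(−0.041·0.25) = 0.9898
C = 121·N(0.03) − 123·0.9898·N(-0.11) = 121·0.5120 − 123·0.9898·0.4562 = 61.9520 − 55.5403 = 6.4117

€6.41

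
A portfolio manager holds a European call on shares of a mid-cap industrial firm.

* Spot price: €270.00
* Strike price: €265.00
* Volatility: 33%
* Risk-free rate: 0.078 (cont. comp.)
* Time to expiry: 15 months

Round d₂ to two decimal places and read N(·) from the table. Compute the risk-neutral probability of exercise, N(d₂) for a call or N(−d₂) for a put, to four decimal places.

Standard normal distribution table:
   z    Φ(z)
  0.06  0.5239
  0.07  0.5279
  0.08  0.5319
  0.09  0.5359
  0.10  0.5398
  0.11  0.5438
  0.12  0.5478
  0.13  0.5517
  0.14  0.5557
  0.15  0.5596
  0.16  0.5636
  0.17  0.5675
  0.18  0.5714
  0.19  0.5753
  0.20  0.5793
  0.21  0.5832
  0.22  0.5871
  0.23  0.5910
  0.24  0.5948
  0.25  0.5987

σ√T = 0.33·√1.25 = 0.3690
ln(S/K) + (r + σ²/2)T = ln(270/265) + (0.078 + 0.33²/2)·1.25 = 0.0187 + 0.1656 = 0.1843
d₁ = 0.1843 / 0.3690 = 0.4994 which rounds to 0.50
d₂ = d₁ − σ√T = 0.4994 − 0.3690 = 0.1304 which rounds to 0.13
Pr(exercise) under Q = N(d₂) = 0.5517

0.5517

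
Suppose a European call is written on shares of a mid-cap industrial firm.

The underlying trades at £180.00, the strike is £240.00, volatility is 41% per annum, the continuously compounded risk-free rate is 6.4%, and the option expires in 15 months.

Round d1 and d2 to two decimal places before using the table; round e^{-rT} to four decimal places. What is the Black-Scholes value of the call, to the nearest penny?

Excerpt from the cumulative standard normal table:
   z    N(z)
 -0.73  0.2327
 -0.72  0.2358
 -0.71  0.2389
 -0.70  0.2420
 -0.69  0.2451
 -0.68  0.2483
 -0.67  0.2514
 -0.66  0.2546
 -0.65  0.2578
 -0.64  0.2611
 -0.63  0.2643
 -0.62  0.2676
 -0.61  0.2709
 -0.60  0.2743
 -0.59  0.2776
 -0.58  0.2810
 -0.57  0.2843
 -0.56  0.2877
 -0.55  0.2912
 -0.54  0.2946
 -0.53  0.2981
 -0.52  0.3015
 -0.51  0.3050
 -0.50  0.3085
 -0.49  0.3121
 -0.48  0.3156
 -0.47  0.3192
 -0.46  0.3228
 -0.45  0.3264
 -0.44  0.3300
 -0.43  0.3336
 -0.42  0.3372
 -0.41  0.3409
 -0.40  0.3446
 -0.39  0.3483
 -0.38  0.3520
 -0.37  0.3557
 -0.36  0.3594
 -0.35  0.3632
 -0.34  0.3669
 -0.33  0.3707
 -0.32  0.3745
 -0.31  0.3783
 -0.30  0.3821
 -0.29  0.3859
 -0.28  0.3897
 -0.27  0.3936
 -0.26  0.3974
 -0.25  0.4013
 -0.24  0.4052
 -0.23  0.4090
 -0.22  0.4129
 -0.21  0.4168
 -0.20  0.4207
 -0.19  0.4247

£19.31

σ√T = 0.41·√1.25 = 0.4584
d₁ = [ln(180/240) + (0.064 + 0.41²/2)·1.25] / 0.4584 = [-0.2877 + 0.1851] / 0.4584 = -0.2239 which rounds to -0.22
d₂ = d₁ − σ√T = -0.2239 − 0.4584 = -0.6823 which rounds to -0.68
exp(−rT) = exp(−0.064·1.25) = 0.9231
C = 180·N(-0.22) − 240·0.9231·N(-0.68) = 180·0.4129 − 240·0.9231·0.2483 = 74.3220 − 55.0094 = 19.3126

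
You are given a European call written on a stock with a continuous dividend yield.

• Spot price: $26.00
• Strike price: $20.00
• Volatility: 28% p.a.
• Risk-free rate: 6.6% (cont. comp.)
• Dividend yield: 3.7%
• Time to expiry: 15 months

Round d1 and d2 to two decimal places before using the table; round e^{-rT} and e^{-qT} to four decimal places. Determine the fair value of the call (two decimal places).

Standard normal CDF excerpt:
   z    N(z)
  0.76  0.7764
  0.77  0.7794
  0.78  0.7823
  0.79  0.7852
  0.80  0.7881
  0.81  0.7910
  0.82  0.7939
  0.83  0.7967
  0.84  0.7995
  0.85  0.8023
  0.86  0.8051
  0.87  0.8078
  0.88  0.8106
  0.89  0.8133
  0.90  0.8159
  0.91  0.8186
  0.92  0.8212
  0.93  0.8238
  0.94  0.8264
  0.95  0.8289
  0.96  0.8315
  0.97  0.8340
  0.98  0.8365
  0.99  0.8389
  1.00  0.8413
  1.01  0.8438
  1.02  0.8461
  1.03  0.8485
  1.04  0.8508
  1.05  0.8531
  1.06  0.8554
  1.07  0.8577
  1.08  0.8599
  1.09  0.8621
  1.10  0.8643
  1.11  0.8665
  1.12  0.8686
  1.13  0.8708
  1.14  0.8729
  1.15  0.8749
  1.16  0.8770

σ√T = 0.28·√1.25 = 0.3130
d₁ = [ln(26/20) + (0.066 − 0.037 + ½·0.28²)·1.25] / (σ√T) = (0.2624 + 0.0853) / 0.3130 = 1.1104 which rounds to 1.11
d₂ = 1.1104 − 0.3130 = 0.7974 which rounds to 0.80
e^(−qT) = e^(−0.037·1.25) = 0.9548;  e^(−rT) = e^(−0.066·1.25) = 0.9208
N(d₁) = N(1.11) = 0.8665;  N(d₂) = N(0.80) = 0.7881
C = 26·0.9548·0.8665 − 20·0.9208·0.7881 = 21.5107 − 14.5136 = 6.9970

$7.00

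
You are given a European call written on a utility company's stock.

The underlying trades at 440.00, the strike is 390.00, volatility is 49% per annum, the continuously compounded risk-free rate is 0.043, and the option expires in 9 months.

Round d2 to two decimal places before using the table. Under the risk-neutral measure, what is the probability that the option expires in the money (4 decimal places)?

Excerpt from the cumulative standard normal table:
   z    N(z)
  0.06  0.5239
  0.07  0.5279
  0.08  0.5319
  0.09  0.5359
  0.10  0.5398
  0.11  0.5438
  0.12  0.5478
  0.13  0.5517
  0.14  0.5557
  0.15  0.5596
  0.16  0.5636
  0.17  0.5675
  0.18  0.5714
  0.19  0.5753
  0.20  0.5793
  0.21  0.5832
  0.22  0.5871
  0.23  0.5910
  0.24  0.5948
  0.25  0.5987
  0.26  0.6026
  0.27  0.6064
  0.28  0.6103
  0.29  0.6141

σ√T = 0.49·√0.75 = 0.4244
ln(S/K) + (r + σ²/2)T = ln(440/390) + (0.043 + 0.49²/2)·0.75 = 0.1206 + 0.1223 = 0.2429
d₁ = 0.2429 / 0.4244 = 0.5724 → 0.57
d₂ = d₁ − σ√T = 0.5724 − 0.4244 = 0.1481 → 0.15
Pr(exercise) under Q = N(d₂) = 0.5596

0.5596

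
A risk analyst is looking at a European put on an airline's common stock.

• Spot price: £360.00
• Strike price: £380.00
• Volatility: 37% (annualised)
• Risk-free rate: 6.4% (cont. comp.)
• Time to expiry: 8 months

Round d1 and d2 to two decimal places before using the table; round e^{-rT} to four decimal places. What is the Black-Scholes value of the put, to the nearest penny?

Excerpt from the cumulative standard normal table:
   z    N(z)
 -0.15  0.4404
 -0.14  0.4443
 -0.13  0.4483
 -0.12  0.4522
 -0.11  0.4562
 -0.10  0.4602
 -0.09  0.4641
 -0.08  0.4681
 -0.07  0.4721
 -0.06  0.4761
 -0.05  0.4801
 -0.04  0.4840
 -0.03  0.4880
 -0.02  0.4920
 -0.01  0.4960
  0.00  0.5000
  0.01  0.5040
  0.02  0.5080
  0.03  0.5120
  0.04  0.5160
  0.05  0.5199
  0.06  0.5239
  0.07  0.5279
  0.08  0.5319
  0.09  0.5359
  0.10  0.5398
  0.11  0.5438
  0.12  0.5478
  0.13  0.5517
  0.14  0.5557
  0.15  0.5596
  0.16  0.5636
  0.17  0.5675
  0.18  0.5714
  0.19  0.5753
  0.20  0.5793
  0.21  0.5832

T = 0.6667;  σ√T = 0.3021
ln(S/K) + (r + σ²/2)T = ln(360/380) + (0.064 + 0.37²/2)·0.6667 = -0.0541 + 0.0883 = 0.0342
d₁ = 0.0342 / 0.3021 = 0.1133 ≈ 0.11
d₂ = d₁ − σ√T = 0.1133 − 0.3021 = -0.1888 ≈ -0.19
exp(−rT) = exp(−0.064·0.6667) = 0.9582
P = 380·0.9582·N(0.19) − 360·N(-0.11) = 380·0.9582·0.5753 − 360·0.4562 = 209.4759 − 164.2320 = 45.2439

£45.24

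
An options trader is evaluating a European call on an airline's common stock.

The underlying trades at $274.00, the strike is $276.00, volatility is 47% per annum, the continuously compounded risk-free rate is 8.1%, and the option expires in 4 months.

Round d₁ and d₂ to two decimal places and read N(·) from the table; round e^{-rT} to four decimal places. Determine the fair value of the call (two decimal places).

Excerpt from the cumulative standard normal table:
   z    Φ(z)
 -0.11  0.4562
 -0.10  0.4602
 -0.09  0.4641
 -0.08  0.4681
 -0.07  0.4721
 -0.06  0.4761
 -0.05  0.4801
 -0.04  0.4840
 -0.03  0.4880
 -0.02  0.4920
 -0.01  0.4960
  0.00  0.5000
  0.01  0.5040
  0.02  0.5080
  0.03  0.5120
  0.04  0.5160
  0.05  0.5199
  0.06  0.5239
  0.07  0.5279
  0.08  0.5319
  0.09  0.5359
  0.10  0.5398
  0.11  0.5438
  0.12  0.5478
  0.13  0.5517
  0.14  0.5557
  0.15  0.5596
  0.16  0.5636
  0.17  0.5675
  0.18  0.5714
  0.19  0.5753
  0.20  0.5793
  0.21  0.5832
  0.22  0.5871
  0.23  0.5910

$31.89

σ√T = 0.47·√0.3333 = 0.2714
d₁ = [ln(274/276) + (0.081 + ½·0.47²)·0.3333] / (σ√T) = (-0.0073 + 0.0638) / 0.2714 = 0.2084 → 0.21
d₂ = 0.2084 − 0.2714 = -0.0630 → -0.06
e^(−rT) = e^(−0.081·0.3333) = 0.9734
C = 274·N(0.21) − 276·0.9734·N(-0.06) = 274·0.5832 − 276·0.9734·0.4761 = 159.7968 − 127.9083 = 31.8885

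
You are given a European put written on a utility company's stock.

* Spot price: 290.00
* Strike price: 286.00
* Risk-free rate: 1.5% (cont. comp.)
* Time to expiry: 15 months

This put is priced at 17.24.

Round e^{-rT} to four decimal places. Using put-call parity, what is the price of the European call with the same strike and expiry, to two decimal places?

e^(−rT) = e^(−0.015·1.25) = 0.9814
Put-call parity: C − P = S − K·e^(−rT) = 290 − 286·0.9814 = 290 − 280.6804 = 9.3196
C = P + (C − P) = 17.24 + (9.3196) = 26.5596

26.56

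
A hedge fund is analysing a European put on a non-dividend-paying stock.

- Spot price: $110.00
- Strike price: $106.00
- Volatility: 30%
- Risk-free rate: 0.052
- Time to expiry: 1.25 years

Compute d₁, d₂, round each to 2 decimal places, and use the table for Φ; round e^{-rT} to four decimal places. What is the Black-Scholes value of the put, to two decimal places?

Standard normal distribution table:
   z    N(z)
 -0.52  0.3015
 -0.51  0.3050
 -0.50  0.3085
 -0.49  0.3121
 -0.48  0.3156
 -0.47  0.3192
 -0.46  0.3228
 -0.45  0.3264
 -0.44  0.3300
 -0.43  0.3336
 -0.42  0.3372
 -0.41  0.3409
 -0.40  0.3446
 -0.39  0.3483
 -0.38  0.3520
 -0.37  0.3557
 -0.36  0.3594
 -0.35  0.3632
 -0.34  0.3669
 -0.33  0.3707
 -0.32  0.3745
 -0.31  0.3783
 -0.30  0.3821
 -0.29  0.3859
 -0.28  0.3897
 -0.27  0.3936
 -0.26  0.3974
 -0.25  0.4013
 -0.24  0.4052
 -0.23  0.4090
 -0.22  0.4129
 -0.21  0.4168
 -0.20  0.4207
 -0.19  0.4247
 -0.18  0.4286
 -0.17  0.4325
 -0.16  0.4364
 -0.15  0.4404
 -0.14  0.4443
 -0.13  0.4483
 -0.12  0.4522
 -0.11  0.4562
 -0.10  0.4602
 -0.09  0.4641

$9.02

T = 1.25;  σ√T = 0.3354
d₁ = [ln(110/106) + (0.052 + 0.3²/2)·1.25] / 0.3354 = [0.0370 + 0.1212] / 0.3354 = 0.4719 which rounds to 0.47
d₂ = d₁ − σ√T = 0.4719 − 0.3354 = 0.1365 which rounds to 0.14
e^(−rT) = e^(−0.052·1.25) = 0.9371
P = 106·0.9371·N(-0.14) − 110·N(-0.47) = 106·0.9371·0.4443 − 110·0.3192 = 44.1335 − 35.1120 = 9.0215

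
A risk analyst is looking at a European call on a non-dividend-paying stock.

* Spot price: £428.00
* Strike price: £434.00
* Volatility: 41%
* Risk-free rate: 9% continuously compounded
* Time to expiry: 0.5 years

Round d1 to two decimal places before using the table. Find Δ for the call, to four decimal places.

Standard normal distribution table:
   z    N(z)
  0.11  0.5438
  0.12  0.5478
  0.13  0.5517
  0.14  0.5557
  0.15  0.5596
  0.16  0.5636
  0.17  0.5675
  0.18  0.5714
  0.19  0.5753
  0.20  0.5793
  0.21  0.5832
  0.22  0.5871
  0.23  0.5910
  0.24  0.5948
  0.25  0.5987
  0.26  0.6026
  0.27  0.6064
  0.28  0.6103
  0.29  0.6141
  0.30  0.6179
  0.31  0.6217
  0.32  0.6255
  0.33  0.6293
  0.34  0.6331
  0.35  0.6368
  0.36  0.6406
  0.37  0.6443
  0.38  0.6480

T = 0.5;  σ√T = 0.2899
d₁ = [ln(428/434) + (0.09 + ½·0.41²)·0.5] / (σ√T) = (-0.0139 + 0.0870) / 0.2899 = 0.2522 ⇒ 0.25
N(d₁) = N(0.25) = 0.5987
Δ_call = N(d₁) = 0.5987

0.5987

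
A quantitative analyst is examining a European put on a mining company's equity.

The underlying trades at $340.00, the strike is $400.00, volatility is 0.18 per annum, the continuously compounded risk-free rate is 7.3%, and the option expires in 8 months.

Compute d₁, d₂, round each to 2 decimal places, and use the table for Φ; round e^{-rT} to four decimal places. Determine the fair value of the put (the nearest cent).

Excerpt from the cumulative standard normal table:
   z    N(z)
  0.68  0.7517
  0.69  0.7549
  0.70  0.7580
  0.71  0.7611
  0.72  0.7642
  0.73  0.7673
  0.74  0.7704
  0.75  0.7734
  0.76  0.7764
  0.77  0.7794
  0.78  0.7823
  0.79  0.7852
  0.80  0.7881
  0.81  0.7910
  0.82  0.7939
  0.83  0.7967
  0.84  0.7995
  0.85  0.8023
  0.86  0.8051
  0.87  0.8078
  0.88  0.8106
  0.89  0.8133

$47.96

σ√T = 0.18 × 0.8165 = 0.1470
ln(S/K) + (r + σ²/2)T = ln(340/400) + (0.073 + 0.18²/2)·0.6667 = -0.1625 + 0.0595 = -0.1031
d₁ = -0.1031 / 0.1470 = -0.7012 → -0.70
d₂ = d₁ − σ√T = -0.7012 − 0.1470 = -0.8482 → -0.85
e^(−rT) = e^(−0.073·0.6667) = 0.9525
P = 400·0.9525·N(0.85) − 340·N(0.70) = 400·0.9525·0.8023 − 340·0.7580 = 305.6763 − 257.7200 = 47.9563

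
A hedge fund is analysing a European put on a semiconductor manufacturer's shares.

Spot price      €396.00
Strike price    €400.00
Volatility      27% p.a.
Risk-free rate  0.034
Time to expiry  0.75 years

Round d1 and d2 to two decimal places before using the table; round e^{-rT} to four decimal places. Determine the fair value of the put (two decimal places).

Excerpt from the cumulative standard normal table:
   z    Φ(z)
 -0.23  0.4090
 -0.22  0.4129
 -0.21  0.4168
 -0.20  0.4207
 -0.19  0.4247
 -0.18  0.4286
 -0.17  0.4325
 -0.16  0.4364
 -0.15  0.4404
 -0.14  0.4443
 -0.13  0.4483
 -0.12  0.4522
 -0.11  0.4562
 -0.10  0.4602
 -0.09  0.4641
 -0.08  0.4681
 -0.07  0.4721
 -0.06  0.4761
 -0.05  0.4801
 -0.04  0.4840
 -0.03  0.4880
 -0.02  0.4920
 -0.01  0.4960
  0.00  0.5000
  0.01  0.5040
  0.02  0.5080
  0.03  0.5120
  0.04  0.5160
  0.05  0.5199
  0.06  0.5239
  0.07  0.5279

σ√T = 0.27 × 0.8660 = 0.2338
d₁ = [ln(396/400) + (0.034 + 0.27²/2)·0.75] / 0.2338 = [-0.0101 + 0.0528] / 0.2338 = 0.1830 → 0.18
d₂ = d₁ − σ√T = 0.1830 − 0.2338 = -0.0508 → -0.05
exp(−rT) = exp(−0.034·0.75) = 0.9748
N(−d₂) = N(0.05) = 0.5199;  N(−d₁) = N(-0.18) = 0.4286
P = 400·0.9748·0.5199 − 396·0.4286 = 202.7194 − 169.7256 = 32.9938

€32.99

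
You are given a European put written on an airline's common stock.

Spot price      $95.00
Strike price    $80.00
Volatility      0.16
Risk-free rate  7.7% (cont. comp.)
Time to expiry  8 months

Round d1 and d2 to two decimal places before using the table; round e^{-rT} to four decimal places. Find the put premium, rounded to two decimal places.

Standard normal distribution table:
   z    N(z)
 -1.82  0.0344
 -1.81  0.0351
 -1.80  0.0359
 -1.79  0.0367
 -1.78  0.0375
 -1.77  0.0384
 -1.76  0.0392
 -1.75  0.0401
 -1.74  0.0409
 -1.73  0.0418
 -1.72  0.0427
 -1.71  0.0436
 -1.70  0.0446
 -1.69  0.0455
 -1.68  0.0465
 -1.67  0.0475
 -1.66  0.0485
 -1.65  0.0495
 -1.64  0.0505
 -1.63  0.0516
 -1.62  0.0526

T = 0.6667;  σ√T = 0.1306
d₁ = [ln(95/80) + (0.077 + ½·0.16²)·0.6667] / (σ√T) = (0.1719 + 0.0599) / 0.1306 = 1.7737 ⇒ 1.77
d₂ = 1.7737 − 0.1306 = 1.6431 ⇒ 1.64
e^(−rT) = e^(−0.077·0.6667) = 0.9500
P = 80·0.9500·N(-1.64) − 95·N(-1.77) = 80·0.9500·0.0505 − 95·0.0384 = 3.8380 − 3.6480 = 0.1900

$0.19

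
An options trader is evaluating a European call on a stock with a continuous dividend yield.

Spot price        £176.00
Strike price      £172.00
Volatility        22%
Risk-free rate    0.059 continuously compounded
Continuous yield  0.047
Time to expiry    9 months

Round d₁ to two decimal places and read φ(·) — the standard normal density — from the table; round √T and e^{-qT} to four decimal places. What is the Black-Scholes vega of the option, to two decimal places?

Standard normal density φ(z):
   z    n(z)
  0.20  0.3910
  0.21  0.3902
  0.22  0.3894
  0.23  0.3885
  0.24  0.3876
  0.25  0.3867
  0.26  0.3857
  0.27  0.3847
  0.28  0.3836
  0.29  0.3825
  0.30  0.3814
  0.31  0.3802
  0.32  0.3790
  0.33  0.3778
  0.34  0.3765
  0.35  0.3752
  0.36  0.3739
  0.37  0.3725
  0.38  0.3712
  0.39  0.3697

56.75

T = 0.75;  σ√T = 0.1905
d₁ = [ln(176/172) + (0.059 − 0.047 + 0.22²/2)·0.75] / 0.1905 = [0.0230 + 0.0271] / 0.1905 = 0.2632 ⇒ 0.26
√T = √0.75 = 0.8660
φ(d₁) = φ(0.26) = 0.3857
exp(−qT) = exp(−0.047·0.75) = 0.9654
vega = S·exp(−qT)·φ(d₁)·√T = 176·0.9654·0.3857·0.8660 = 56.7528
(Call and put vega coincide under Black-Scholes.)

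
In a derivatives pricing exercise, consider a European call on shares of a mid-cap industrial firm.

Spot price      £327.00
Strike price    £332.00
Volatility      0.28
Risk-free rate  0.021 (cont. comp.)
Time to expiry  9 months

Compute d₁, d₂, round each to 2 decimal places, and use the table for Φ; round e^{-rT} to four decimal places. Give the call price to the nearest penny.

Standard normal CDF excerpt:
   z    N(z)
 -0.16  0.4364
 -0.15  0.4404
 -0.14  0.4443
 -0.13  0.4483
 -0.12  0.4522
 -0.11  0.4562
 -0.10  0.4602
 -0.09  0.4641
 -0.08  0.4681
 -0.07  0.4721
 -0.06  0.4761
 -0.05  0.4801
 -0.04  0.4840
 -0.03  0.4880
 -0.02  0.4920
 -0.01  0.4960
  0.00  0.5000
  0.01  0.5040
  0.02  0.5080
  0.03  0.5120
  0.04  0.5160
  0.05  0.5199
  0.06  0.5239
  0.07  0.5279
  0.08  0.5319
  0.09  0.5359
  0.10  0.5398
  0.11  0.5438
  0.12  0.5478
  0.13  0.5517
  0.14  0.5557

£31.34

σ√T = 0.28 × 0.8660 = 0.2425
d₁ = [ln(327/332) + (0.021 + ½·0.28²)·0.75] / (σ√T) = (-0.0152 + 0.0452) / 0.2425 = 0.1236 which rounds to 0.12
d₂ = 0.1236 − 0.2425 = -0.1189 which rounds to -0.12
e^(−rT) = e^(−0.021·0.75) = 0.9844
N(d₁) = N(0.12) = 0.5478;  N(d₂) = N(-0.12) = 0.4522
C = 327·0.5478 − 332·0.9844·0.4522 = 179.1306 − 147.7884 = 31.3422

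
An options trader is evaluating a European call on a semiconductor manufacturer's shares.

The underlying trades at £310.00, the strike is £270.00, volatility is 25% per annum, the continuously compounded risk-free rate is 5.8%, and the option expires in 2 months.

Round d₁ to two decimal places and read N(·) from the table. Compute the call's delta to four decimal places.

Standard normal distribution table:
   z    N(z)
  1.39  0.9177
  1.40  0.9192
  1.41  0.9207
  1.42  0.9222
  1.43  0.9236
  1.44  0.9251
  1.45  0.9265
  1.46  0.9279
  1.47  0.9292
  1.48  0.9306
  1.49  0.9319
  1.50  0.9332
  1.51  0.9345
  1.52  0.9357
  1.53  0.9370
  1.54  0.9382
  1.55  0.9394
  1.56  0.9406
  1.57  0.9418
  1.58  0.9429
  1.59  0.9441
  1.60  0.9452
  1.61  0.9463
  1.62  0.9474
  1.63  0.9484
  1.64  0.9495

0.9332

σ√T = 0.25 × 0.4082 = 0.1021
d₁ = [ln(310/270) + (0.058 + 0.25²/2)·0.1667] / 0.1021 = [0.1382 + 0.0149] / 0.1021 = 1.4993 which rounds to 1.50
N(d₁) = N(1.50) = 0.9332
Δ_call = N(d₁) = 0.9332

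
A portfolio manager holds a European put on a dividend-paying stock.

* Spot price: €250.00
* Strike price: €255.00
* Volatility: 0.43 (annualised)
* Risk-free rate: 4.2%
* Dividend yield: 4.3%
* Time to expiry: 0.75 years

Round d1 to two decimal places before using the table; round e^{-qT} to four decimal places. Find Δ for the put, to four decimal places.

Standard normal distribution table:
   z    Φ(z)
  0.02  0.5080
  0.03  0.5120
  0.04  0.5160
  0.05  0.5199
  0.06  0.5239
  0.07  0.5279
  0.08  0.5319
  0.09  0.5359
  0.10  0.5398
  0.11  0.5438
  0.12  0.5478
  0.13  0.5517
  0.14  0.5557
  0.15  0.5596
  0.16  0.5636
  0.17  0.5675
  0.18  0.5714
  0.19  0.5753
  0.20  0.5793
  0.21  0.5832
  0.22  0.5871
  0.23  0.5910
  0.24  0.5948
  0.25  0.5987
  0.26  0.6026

σ√T = 0.43·√0.75 = 0.3724
ln(S/K) + (r − q + σ²/2)T = ln(250/255) + (0.042 − 0.043 + 0.43²/2)·0.75 = -0.0198 + 0.0686 = 0.0488
d₁ = 0.0488 / 0.3724 = 0.1310 ⇒ 0.13
N(d₁) = N(0.13) = 0.5517
Δ_put = exp(−qT)·(N(d₁) − 1) = 0.9683·(0.5517 − 1) = -0.4341

-0.4341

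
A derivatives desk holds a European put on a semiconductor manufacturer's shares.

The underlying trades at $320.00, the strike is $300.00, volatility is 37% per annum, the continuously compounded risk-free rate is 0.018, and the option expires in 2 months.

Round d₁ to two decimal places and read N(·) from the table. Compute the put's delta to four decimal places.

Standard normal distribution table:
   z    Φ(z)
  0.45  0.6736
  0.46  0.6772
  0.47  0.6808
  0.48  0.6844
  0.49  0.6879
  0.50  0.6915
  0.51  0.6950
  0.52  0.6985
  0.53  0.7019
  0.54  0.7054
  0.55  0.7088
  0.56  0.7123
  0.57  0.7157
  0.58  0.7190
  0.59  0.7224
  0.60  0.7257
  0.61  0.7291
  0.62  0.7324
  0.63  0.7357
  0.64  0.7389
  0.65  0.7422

σ√T = 0.37 × 0.4082 = 0.1511
d₁ = [ln(320/300) + (0.018 + ½·0.37²)·0.1667] / (σ√T) = (0.0645 + 0.0144) / 0.1511 = 0.5226 which rounds to 0.52
N(d₁) = N(0.52) = 0.6985
Δ_put = N(d₁) − 1 = 0.6985 − 1 = -0.3015

-0.3015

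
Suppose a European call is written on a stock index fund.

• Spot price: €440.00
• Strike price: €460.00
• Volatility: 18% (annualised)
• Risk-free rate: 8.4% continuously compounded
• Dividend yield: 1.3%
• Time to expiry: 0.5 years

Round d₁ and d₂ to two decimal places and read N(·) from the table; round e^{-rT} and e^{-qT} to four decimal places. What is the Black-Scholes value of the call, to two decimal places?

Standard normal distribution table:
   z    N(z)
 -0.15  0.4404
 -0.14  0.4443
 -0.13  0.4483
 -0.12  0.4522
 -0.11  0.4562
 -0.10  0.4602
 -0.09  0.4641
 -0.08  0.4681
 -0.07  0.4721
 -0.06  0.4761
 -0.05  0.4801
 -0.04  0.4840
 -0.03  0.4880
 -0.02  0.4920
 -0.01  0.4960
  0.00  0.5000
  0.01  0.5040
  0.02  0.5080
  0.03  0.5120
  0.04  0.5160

T = 0.5;  σ√T = 0.1273
ln(S/K) + (r − q + σ²/2)T = ln(440/460) + (0.084 − 0.013 + 0.18²/2)·0.5 = -0.0445 + 0.0436 = -0.0009
d₁ = -0.0009 / 0.1273 = -0.0067 → -0.01
d₂ = d₁ − σ√T = -0.0067 − 0.1273 = -0.1340 → -0.13
e^(−qT) = e^(−0.013·0.5) = 0.9935;  e^(−rT) = e^(−0.084·0.5) = 0.9589
N(d₁) = N(-0.01) = 0.4960;  N(d₂) = N(-0.13) = 0.4483
C = 440·0.9935·0.4960 − 460·0.9589·0.4483 = 216.8214 − 197.7424 = 19.0790

€19.08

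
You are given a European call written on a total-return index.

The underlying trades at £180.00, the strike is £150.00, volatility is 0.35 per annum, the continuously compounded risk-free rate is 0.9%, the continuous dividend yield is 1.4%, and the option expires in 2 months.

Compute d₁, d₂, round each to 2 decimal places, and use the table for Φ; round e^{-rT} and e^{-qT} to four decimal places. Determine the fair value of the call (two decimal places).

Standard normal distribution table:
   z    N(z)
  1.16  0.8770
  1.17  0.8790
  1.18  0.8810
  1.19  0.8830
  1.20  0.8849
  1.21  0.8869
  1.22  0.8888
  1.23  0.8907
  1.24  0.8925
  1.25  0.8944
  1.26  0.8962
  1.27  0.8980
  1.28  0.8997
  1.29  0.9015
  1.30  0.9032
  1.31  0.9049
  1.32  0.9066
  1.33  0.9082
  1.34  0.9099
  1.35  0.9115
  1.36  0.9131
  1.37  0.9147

£30.87

σ√T = 0.35·√0.1667 = 0.1429
d₁ = [ln(180/150) + (0.009 − 0.014 + ½·0.35²)·0.1667] / (σ√T) = (0.1823 + 0.0094) / 0.1429 = 1.3416 which rounds to 1.34
d₂ = 1.3416 − 0.1429 = 1.1987 which rounds to 1.20
e^(−qT) = e^(−0.014·0.1667) = 0.9977;  e^(−rT) = e^(−0.009·0.1667) = 0.9985
C = 180·0.9977·N(1.34) − 150·0.9985·N(1.20) = 180·0.9977·0.9099 − 150·0.9985·0.8849 = 163.4053 − 132.5359 = 30.8694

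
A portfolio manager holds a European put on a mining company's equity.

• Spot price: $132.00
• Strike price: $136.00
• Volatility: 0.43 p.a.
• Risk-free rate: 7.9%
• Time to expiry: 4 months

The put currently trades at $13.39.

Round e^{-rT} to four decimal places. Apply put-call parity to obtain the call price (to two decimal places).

e^(−rT) = e^(−0.079·0.3333) = 0.9740
Put-call parity: C − P = S − K·e^(−rT) = 132 − 136·0.9740 = 132 − 132.4640 = -0.4640
C = P + (C − P) = 13.39 + (-0.4640) = 12.9260

$12.93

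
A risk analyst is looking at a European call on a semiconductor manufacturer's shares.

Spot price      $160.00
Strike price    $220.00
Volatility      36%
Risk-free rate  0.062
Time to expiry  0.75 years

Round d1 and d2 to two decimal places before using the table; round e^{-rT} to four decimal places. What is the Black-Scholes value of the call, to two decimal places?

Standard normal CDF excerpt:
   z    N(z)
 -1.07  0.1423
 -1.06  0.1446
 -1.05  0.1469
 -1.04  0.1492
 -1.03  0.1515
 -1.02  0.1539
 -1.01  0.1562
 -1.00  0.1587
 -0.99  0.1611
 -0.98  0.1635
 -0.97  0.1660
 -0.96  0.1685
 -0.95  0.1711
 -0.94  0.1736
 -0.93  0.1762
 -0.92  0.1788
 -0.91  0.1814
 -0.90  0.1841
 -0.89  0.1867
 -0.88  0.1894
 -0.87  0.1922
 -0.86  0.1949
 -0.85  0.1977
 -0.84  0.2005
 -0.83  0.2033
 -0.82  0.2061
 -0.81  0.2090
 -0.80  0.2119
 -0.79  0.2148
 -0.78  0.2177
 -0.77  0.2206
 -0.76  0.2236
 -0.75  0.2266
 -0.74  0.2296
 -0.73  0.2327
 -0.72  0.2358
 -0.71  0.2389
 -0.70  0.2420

σ√T = 0.36·√0.75 = 0.3118
d₁ = [ln(160/220) + (0.062 + 0.36²/2)·0.75] / 0.3118 = [-0.3185 + 0.0951] / 0.3118 = -0.7164 which rounds to -0.72
d₂ = d₁ − σ√T = -0.7164 − 0.3118 = -1.0282 which rounds to -1.03
e^(−rT) = e^(−0.062·0.75) = 0.9546
C = 160·N(-0.72) − 220·0.9546·N(-1.03) = 160·0.2358 − 220·0.9546·0.1515 = 37.7280 − 31.8168 = 5.9112

$5.91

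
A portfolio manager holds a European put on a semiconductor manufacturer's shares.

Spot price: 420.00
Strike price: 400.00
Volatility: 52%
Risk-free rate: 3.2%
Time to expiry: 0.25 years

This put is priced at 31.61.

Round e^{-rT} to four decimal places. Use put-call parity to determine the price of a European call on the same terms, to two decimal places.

e^(−rT) = e^(−0.032·0.25) = 0.9920
Put-call parity: C − P = S − K·e^(−rT) = 420 − 400·0.9920 = 420 − 396.8000 = 23.2000
C = P + (C − P) = 31.61 + (23.2000) = 54.8100

54.81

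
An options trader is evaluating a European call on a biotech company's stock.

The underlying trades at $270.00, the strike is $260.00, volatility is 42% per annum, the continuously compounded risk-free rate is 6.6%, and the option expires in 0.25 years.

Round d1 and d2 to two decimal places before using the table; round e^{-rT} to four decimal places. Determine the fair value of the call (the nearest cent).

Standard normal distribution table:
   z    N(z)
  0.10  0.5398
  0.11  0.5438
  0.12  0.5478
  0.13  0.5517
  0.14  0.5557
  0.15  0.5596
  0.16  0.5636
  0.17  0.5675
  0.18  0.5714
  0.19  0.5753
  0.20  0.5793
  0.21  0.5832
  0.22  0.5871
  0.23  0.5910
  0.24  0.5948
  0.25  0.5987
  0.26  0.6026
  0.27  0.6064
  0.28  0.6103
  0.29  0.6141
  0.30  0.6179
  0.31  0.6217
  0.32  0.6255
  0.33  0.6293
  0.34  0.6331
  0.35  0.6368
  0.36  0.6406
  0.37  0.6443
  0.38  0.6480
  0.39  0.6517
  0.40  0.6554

T = 0.25;  σ√T = 0.2100
d₁ = [ln(270/260) + (0.066 + ½·0.42²)·0.25] / (σ√T) = (0.0377 + 0.0386) / 0.2100 = 0.3633 ⇒ 0.36
d₂ = 0.3633 − 0.2100 = 0.1533 ⇒ 0.15
e^(−rT) = e^(−0.066·0.25) = 0.9836
C = 270·N(0.36) − 260·0.9836·N(0.15) = 270·0.6406 − 260·0.9836·0.5596 = 172.9620 − 143.1099 = 29.8521

$29.85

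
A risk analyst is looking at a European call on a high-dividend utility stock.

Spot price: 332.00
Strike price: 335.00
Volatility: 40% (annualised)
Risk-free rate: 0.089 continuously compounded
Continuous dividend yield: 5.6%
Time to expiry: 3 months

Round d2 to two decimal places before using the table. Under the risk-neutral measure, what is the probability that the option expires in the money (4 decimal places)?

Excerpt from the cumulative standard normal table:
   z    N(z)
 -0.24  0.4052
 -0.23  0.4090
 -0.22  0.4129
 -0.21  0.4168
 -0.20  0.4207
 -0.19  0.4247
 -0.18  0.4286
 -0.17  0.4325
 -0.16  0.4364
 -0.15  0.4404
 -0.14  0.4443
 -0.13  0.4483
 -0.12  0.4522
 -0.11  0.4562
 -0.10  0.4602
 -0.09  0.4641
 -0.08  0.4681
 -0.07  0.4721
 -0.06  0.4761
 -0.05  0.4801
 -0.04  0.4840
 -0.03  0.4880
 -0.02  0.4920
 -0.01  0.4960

σ√T = 0.4·√0.25 = 0.2000
d₁ = [ln(332/335) + (0.089 − 0.056 + 0.4²/2)·0.25] / 0.2000 = [-0.0090 + 0.0283] / 0.2000 = 0.0963 ≈ 0.10
d₂ = d₁ − σ√T = 0.0963 − 0.2000 = -0.1037 ≈ -0.10
Pr(exercise) under Q = N(d₂) = 0.4602

0.4602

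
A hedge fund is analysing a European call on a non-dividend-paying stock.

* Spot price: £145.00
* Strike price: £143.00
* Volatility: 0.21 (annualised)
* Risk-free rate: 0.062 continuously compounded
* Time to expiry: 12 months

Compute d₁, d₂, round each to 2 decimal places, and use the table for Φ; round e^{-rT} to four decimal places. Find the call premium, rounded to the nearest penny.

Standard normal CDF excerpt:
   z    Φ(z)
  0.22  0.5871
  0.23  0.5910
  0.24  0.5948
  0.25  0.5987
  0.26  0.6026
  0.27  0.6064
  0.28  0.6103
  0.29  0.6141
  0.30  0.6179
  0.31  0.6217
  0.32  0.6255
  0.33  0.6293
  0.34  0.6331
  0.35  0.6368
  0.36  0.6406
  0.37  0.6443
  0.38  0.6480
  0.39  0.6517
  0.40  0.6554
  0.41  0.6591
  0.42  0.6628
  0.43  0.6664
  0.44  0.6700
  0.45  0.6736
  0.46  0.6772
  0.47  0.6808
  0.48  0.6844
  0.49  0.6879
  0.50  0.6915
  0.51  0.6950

T = 1;  σ√T = 0.2100
d₁ = [ln(145/143) + (0.062 + 0.21²/2)·1] / 0.2100 = [0.0139 + 0.0840] / 0.2100 = 0.4664 ≈ 0.47
d₂ = d₁ − σ√T = 0.4664 − 0.2100 = 0.2564 ≈ 0.26
exp(−rT) = exp(−0.062·1) = 0.9399
C = 145·N(0.47) − 143·0.9399·N(0.26) = 145·0.6808 − 143·0.9399·0.6026 = 98.7160 − 80.9929 = 17.7231

£17.72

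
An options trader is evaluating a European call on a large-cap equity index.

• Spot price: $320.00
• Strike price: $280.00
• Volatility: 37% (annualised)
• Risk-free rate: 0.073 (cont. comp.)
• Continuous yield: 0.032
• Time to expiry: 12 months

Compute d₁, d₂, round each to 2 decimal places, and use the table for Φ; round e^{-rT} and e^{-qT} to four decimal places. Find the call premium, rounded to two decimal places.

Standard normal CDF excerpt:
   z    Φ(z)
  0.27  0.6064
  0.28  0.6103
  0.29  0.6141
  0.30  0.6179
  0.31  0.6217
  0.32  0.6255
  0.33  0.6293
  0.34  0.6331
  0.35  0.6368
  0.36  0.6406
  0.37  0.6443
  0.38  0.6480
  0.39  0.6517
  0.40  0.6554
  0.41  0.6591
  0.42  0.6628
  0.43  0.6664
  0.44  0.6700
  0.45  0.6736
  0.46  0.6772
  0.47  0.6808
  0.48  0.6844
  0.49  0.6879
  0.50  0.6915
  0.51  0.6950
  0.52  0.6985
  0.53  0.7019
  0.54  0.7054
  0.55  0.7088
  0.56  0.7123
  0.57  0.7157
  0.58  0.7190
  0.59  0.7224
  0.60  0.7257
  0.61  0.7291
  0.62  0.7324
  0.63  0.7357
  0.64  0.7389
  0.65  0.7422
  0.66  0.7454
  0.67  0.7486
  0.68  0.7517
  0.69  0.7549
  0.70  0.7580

σ√T = 0.37 × 1.0000 = 0.3700
d₁ = [ln(320/280) + (0.073 − 0.032 + 0.37²/2)·1] / 0.3700 = [0.1335 + 0.1094] / 0.3700 = 0.6567 → 0.66
d₂ = d₁ − σ√T = 0.6567 − 0.3700 = 0.2867 → 0.29
e^(−qT) = e^(−0.032·1) = 0.9685;  e^(−rT) = e^(−0.073·1) = 0.9296
C = 320·0.9685·N(0.66) − 280·0.9296·N(0.29) = 320·0.9685·0.7454 − 280·0.9296·0.6141 = 231.0144 − 159.8429 = 71.1715

$71.17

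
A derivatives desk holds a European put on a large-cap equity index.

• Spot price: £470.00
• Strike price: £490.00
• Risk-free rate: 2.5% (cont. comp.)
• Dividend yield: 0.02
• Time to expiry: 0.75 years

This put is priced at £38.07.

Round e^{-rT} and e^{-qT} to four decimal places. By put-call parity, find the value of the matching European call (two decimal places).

£20.18

exp(−qT) = exp(−0.02·0.75) = 0.9851;  exp(−rT) = exp(−0.025·0.75) = 0.9814
Put-call parity: C − P = S·e^(−qT) − K·e^(−rT) = 470·0.9851 − 490·0.9814 = 462.9970 − 480.8860 = -17.8890
C = P + (C − P) = 38.07 + (-17.8890) = 20.1810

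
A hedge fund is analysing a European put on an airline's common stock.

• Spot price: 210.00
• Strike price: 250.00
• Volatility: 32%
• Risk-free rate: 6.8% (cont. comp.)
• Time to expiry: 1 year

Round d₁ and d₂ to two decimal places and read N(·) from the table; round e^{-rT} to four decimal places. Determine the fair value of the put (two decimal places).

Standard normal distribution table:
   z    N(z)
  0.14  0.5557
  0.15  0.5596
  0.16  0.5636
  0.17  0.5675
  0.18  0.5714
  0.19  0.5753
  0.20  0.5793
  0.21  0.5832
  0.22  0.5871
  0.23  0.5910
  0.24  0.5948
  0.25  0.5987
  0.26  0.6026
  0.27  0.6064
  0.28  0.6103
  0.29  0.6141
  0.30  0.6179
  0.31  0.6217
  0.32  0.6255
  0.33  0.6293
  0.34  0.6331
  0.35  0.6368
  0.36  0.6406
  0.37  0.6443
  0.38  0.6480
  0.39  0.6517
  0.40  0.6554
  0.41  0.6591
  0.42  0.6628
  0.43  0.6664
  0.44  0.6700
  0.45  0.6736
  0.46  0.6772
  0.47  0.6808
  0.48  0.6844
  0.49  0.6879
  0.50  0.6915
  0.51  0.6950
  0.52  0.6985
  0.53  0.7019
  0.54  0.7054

41.50

σ√T = 0.32 × 1.0000 = 0.3200
d₁ = [ln(210/250) + (0.068 + 0.32²/2)·1] / 0.3200 = [-0.1744 + 0.1192] / 0.3200 = -0.1724 → -0.17
d₂ = d₁ − σ√T = -0.1724 − 0.3200 = -0.4924 → -0.49
e^(−rT) = e^(−0.068·1) = 0.9343
P = 250·0.9343·N(0.49) − 210·N(0.17) = 250·0.9343·0.6879 − 210·0.5675 = 160.6762 − 119.1750 = 41.5012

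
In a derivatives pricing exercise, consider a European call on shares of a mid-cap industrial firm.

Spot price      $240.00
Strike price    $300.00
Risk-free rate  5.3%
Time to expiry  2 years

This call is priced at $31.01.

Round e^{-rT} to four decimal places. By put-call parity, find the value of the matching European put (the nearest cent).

e^(−rT) = e^(−0.053·2) = 0.8994
Put-call parity: C − P = S − K·e^(−rT) = 240 − 300·0.8994 = 240 − 269.8200 = -29.8200
P = C − (C − P) = 31.01 − (-29.8200) = 60.8300

$60.83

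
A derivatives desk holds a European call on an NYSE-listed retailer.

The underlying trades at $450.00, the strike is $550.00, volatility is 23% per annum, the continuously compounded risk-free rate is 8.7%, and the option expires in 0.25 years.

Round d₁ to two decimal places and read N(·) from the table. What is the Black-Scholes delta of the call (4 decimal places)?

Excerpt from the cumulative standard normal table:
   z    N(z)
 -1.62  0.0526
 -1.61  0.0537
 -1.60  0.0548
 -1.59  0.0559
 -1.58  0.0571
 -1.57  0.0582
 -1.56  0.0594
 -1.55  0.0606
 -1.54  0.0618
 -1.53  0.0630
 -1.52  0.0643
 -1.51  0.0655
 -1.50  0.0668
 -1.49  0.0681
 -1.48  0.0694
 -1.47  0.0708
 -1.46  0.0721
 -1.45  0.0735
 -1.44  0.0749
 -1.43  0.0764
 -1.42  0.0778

0.0668

σ√T = 0.23 × 0.5000 = 0.1150
ln(S/K) + (r + σ²/2)T = ln(450/550) + (0.087 + 0.23²/2)·0.25 = -0.2007 + 0.0284 = -0.1723
d₁ = -0.1723 / 0.1150 = -1.4983 ⇒ -1.50
N(d₁) = N(-1.50) = 0.0668
Δ_call = N(d₁) = 0.0668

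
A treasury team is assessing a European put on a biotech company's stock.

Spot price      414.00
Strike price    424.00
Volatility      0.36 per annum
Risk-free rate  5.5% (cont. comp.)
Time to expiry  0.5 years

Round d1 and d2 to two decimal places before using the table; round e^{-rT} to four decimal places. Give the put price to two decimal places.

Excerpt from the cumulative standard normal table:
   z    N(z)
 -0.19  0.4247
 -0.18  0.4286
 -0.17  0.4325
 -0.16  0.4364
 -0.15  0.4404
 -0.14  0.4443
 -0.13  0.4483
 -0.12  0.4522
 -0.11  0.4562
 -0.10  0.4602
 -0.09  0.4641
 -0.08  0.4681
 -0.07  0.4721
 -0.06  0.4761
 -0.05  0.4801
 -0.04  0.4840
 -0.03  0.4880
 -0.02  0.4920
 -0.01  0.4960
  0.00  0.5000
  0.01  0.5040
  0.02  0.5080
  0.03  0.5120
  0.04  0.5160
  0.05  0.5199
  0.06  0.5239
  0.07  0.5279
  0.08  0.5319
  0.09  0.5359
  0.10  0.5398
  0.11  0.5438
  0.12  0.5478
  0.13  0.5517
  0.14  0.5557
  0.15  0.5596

40.38

T = 0.5;  σ√T = 0.2546
d₁ = [ln(414/424) + (0.055 + ½·0.36²)·0.5] / (σ√T) = (-0.0239 + 0.0599) / 0.2546 = 0.1415 ⇒ 0.14
d₂ = 0.1415 − 0.2546 = -0.1130 ⇒ -0.11
e^(−rT) = e^(−0.055·0.5) = 0.9729
P = 424·0.9729·N(0.11) − 414·N(-0.14) = 424·0.9729·0.5438 − 414·0.4443 = 224.3227 − 183.9402 = 40.3825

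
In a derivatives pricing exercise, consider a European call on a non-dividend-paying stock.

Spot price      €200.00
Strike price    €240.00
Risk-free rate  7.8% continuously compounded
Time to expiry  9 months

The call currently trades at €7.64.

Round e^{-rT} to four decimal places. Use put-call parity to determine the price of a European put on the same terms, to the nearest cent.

€34.01

exp(−rT) = exp(−0.078·0.75) = 0.9432
Put-call parity: C − P = S − K·e^(−rT) = 200 − 240·0.9432 = 200 − 226.3680 = -26.3680
P = C − (C − P) = 7.64 − (-26.3680) = 34.0080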